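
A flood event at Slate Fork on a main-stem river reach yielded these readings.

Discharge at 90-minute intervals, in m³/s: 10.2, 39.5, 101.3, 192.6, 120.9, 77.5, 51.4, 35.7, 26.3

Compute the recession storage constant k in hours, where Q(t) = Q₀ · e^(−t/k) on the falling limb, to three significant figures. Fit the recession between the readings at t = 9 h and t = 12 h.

k ≈ 4.48 h

On the falling limb, Q drops from 51.4 to 26.3 m³/s between t = 9 h and t = 12 h (Δt = 3 h).
k = −Δt / ln(Q₂/Q₁) = −3 / ln(26.3/51.4) = 4.48 h.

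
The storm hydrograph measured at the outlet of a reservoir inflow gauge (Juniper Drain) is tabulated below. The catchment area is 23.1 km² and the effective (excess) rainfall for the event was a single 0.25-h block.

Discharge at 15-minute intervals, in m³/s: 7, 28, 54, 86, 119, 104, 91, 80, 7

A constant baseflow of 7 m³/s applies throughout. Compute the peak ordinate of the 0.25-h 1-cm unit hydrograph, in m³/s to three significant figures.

Direct runoff: 0.0, 21.0, 47.0, 79.0, 112.0, 97.0, 84.0, 73.0, 0.0 m³/s; ΣQ_DR = 513.0 m³/s, peak = 112.0 m³/s.
Runoff depth d = ΣQ_DR·Δt / A = 513.0 × 900 / (23.1 km²) = 19.99 mm.
The 1-cm UH is the DRH scaled by (10 mm)/d, so U_p = 112.0 × 10/19.99 = 56.0 m³/s.

U_p ≈ 56.0 m³/s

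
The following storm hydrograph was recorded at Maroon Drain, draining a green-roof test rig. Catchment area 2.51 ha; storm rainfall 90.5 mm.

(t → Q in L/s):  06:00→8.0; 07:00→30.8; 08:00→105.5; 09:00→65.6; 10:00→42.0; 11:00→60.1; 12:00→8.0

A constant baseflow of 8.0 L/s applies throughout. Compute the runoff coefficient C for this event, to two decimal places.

ΣQ_DR = 264.0 L/s; V = ΣQ_DR·Δt = 9.504 × 10^5 L.
Runoff depth d = V / A = 37.86 mm.
C = d / P = 37.86 / 90.5 = 0.42.

C ≈ 0.42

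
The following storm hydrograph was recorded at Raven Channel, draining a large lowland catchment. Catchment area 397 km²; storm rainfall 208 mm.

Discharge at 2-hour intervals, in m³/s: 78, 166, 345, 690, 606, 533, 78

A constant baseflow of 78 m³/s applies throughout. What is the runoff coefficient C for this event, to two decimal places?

ΣQ_DR = 1950 m³/s; V = ΣQ_DR·Δt = 1.404 × 10^7 m³.
Runoff depth d = V / A = 35.37 mm.
C = d / P = 35.37 / 208 = 0.17.

C ≈ 0.17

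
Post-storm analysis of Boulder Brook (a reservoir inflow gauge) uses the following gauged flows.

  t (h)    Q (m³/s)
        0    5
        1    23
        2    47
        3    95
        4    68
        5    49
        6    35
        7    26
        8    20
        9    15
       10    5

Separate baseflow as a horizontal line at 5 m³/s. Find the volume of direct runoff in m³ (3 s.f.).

V ≈ 1.20 × 10^6 m³

Direct-runoff ordinates (Q − Q_b): 0.0, 18.0, 42.0, 90.0, 63.0, 44.0, 30.0, 21.0, 15.0, 10.0, 0.0 m³/s.
ΣQ_DR = 333.0 m³/s.
With Δt = 1 h = 3600 s, V = ΣQ_DR · Δt = 333.0 × 3600 = 1.20 × 10^6 m³.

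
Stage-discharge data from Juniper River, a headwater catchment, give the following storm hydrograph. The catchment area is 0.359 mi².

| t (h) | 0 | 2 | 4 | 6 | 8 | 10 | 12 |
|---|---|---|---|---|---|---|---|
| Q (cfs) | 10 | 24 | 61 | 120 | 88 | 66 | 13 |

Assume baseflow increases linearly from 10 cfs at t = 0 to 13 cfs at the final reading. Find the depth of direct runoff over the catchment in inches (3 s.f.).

Direct runoff: 0.00, 13.50, 50.00, 108.50, 76.00, 53.50, 0.00 cfs; ΣQ_DR = 301.5 cfs.
V = ΣQ_DR · Δt = 301.5 × 7200 s = 2.171 × 10^6 ft³.
Over A = 0.359 mi², depth = V / A = 2.60 in.

d ≈ 2.60 in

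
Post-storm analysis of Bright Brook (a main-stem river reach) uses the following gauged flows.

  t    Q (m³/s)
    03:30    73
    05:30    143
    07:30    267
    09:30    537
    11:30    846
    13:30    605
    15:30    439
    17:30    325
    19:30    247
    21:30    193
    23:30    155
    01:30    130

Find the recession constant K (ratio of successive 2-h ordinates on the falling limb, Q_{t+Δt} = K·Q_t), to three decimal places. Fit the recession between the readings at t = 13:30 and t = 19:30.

K ≈ 0.742

Using the recession-limb readings at t = 13:30 and t = 19:30: Q falls from 605 to 247 m³/s over 3 intervals.
K = (Q₂/Q₁)^(1/3) = (247/605)^(1/3) = 0.742.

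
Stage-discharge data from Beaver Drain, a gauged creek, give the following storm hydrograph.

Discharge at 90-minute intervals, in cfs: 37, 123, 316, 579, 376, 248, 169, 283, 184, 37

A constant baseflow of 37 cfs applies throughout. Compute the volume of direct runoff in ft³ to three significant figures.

V ≈ 1.07 × 10^7 ft³

Direct-runoff ordinates (Q − Q_b): 0.0, 86.0, 279.0, 542.0, 339.0, 211.0, 132.0, 246.0, 147.0, 0.0 cfs.
ΣQ_DR = 1982 cfs.
With Δt = 1.5 h = 5400 s, V = ΣQ_DR · Δt = 1982 × 5400 = 1.07 × 10^7 ft³.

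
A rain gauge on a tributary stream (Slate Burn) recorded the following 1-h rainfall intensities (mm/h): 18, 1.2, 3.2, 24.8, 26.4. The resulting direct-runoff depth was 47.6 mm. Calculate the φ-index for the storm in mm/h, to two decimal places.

φ ≈ 7.20 mm/h

Only the 3 blocks with intensity above φ contribute runoff: 18, 24.8, 26.4 mm/h.
Σ(I−φ)·Δt = d  ⇒  (18+24.8+26.4 − 3φ)·1 = 47.6
φ = (69.20 − 47.6/1) / 3 = 7.20 mm/h.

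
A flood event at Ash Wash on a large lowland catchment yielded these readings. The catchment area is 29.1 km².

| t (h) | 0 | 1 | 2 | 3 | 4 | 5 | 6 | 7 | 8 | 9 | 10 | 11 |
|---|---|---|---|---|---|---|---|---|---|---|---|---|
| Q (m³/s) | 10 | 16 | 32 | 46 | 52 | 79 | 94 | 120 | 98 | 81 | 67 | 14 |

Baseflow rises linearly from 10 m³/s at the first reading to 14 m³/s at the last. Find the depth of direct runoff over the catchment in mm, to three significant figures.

d ≈ 69.9 mm

Direct runoff: 0.00, 5.64, 21.27, 34.91, 40.55, 67.18, 81.82, 107.45, 85.09, 67.73, 53.36, 0.00 m³/s; ΣQ_DR = 565.0 m³/s.
V = ΣQ_DR · Δt = 565.0 × 3600 s = 2.034 × 10^6 m³.
Over A = 29.1 km², depth = V / A = 69.9 mm.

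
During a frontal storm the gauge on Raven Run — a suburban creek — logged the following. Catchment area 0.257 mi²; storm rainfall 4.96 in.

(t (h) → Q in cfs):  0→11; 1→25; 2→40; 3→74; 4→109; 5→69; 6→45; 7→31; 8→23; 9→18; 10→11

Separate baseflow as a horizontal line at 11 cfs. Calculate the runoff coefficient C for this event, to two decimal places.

ΣQ_DR = 335.0 cfs; V = ΣQ_DR·Δt = 1.206 × 10^6 ft³.
Runoff depth d = V / A = 2.020 in.
C = d / P = 2.020 / 4.96 = 0.41.

C ≈ 0.41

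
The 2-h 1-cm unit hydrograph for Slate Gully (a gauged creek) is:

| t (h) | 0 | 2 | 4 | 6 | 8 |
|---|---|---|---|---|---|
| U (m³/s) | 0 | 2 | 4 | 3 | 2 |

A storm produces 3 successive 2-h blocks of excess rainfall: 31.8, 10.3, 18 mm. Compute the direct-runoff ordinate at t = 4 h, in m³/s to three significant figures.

By discrete convolution, Q_j = Σ (P_i / 10 mm) · U_{j−i}.
At t = 4 h (j=2): Q = (31.8/10)·4 + (10.3/10)·2 + (18/10)·0 = 14.8 m³/s.

Q ≈ 14.8 m³/s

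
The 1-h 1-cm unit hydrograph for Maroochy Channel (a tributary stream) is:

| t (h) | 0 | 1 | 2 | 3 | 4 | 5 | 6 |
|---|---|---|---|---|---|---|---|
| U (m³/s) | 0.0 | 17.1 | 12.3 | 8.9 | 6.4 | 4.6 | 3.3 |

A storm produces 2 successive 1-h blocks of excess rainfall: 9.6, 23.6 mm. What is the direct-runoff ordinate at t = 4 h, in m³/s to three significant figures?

Q ≈ 27.1 m³/s

By discrete convolution, Q_j = Σ (P_i / 10 mm) · U_{j−i}.
At t = 4 h (j=4): Q = (9.6/10)·6.4 + (23.6/10)·8.9 = 27.1 m³/s.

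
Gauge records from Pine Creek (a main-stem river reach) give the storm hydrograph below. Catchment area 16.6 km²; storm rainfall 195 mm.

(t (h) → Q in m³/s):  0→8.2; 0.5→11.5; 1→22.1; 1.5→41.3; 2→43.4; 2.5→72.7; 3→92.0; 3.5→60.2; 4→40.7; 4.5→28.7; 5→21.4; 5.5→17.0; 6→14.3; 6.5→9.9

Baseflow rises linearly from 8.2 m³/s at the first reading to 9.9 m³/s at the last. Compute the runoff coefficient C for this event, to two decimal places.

C ≈ 0.20

ΣQ_DR = 356.7 m³/s; V = ΣQ_DR·Δt = 6.421 × 10^5 m³.
Runoff depth d = V / A = 38.68 mm.
C = d / P = 38.68 / 195 = 0.20.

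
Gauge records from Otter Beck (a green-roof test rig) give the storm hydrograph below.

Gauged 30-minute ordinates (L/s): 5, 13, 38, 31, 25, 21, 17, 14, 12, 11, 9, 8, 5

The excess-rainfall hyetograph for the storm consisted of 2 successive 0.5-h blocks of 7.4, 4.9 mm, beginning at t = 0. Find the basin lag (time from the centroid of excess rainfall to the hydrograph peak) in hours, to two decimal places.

t_L ≈ 0.55 h

Centroid of excess rainfall: t_c = Σ P_i·t̄_i / ΣP_i = 0.4492 h (block centres at 0.25, 0.75 h).
Hydrograph peak occurs at t = 1 h, so basin lag t_L = 1 − 0.4492 = 0.55 h.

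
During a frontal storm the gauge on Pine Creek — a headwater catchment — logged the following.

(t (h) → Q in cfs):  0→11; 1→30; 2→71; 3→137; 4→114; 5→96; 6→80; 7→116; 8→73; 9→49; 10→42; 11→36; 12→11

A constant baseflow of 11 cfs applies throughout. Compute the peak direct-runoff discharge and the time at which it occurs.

Subtracting baseflow gives direct-runoff ordinates: 0.0, 19.0, 60.0, 126.0, 103.0, 85.0, 69.0, 105.0, 62.0, 38.0, 31.0, 25.0, 0.0 cfs.
The maximum is 126.0 cfs, occurring at the reading for t = 3 h.

Q_p = 126.0 cfs at t = 3 h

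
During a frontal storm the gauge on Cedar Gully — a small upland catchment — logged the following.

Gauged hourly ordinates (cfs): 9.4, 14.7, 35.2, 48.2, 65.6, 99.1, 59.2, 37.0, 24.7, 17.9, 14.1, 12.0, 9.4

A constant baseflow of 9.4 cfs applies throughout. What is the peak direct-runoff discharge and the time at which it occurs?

Subtracting baseflow gives direct-runoff ordinates: 0.0, 5.3, 25.8, 38.8, 56.2, 89.7, 49.8, 27.6, 15.3, 8.5, 4.7, 2.6, 0.0 cfs.
The maximum is 89.7 cfs, occurring at the reading for t = 5 h.

Q_p = 89.7 cfs at t = 5 h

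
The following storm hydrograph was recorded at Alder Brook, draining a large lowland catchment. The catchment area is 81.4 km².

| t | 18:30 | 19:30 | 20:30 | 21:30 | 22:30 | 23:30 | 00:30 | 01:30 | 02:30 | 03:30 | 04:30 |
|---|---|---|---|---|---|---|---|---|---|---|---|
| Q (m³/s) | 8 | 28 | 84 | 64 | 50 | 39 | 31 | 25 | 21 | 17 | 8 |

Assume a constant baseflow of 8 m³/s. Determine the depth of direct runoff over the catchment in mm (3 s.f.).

Direct runoff: 0.0, 20.0, 76.0, 56.0, 42.0, 31.0, 23.0, 17.0, 13.0, 9.0, 0.0 m³/s; ΣQ_DR = 287.0 m³/s.
V = ΣQ_DR · Δt = 287.0 × 3600 s = 1.033 × 10^6 m³.
Over A = 81.4 km², depth = V / A = 12.7 mm.

d ≈ 12.7 mm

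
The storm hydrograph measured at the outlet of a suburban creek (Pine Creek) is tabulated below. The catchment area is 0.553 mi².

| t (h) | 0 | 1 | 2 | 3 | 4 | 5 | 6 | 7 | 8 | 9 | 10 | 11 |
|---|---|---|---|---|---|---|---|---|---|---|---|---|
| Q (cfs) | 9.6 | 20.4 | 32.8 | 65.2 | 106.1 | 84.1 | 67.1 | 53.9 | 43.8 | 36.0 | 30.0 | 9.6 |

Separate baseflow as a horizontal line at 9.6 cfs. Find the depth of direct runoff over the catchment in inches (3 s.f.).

Direct runoff: 0.0, 10.8, 23.2, 55.6, 96.5, 74.5, 57.5, 44.3, 34.2, 26.4, 20.4, 0.0 cfs; ΣQ_DR = 443.4 cfs.
V = ΣQ_DR · Δt = 443.4 × 3600 s = 1.596 × 10^6 ft³.
Over A = 0.553 mi², depth = V / A = 1.24 in.

d ≈ 1.24 in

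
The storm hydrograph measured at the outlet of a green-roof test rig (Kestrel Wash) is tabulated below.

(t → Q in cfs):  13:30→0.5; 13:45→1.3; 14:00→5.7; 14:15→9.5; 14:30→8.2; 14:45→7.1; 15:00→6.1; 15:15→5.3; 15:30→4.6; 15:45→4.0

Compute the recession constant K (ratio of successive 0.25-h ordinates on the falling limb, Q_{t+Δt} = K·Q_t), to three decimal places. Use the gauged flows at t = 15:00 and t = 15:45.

K ≈ 0.869

Using the recession-limb readings at t = 15:00 and t = 15:45: Q falls from 6.1 to 4.0 cfs over 3 intervals.
K = (Q₂/Q₁)^(1/3) = (4.0/6.1)^(1/3) = 0.869.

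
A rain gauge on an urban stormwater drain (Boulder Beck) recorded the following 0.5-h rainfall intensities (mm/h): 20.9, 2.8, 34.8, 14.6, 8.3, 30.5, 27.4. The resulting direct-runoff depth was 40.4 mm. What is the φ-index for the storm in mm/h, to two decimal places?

φ ≈ 9.48 mm/h

Only the 5 blocks with intensity above φ contribute runoff: 20.9, 34.8, 14.6, 30.5, 27.4 mm/h.
Σ(I−φ)·Δt = d  ⇒  (20.9+34.8+14.6+30.5+27.4 − 5φ)·0.5 = 40.4
φ = (128.2 − 40.4/0.5) / 5 = 9.48 mm/h.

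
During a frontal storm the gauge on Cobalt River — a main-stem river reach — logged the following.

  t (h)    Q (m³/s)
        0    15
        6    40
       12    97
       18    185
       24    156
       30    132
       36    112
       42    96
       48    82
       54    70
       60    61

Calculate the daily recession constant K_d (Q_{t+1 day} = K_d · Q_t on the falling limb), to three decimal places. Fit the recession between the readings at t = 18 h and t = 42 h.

Between t = 18 h and t = 42 h the flow falls from 185 to 96 m³/s over 4×6 h = 24 h.
Per-interval ratio K = (96/185)^(1/4) = 0.8487; K_d = K^(24/6) = 0.519.

K_d ≈ 0.519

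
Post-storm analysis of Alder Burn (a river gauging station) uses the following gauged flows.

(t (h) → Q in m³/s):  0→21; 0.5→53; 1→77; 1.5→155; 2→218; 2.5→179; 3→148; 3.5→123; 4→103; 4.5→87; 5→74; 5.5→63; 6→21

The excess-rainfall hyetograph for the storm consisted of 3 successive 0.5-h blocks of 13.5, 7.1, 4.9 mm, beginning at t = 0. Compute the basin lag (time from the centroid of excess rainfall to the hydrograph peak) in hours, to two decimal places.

Centroid of excess rainfall: t_c = Σ P_i·t̄_i / ΣP_i = 0.5814 h (block centres at 0.25, 0.75, 1.25 h).
Hydrograph peak occurs at t = 2 h, so basin lag t_L = 2 − 0.5814 = 1.42 h.

t_L ≈ 1.42 h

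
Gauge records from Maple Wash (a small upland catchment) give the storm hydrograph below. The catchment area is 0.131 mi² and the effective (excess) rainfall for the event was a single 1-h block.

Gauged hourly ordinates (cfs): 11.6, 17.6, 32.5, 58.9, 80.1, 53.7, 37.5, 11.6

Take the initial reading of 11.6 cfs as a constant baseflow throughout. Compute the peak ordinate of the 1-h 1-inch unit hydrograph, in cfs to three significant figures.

Direct runoff: 0.0, 6.0, 20.9, 47.3, 68.5, 42.1, 25.9, 0.0 cfs; ΣQ_DR = 210.7 cfs, peak = 68.5 cfs.
Runoff depth d = ΣQ_DR·Δt / A = 210.7 × 3600 / (0.131 mi²) = 2.492 in.
The 1-inch UH is the DRH scaled by (1 in)/d, so U_p = 68.5 × 1/2.492 = 27.5 cfs.

U_p ≈ 27.5 cfs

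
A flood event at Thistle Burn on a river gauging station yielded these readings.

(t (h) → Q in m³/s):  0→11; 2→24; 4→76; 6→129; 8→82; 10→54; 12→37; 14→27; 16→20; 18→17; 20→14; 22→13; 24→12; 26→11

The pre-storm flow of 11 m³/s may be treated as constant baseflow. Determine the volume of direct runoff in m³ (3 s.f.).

Direct-runoff ordinates (Q − Q_b): 0.0, 13.0, 65.0, 118.0, 71.0, 43.0, 26.0, 16.0, 9.0, 6.0, 3.0, 2.0, 1.0, 0.0 m³/s.
ΣQ_DR = 373.0 m³/s.
With Δt = 2 h = 7200 s, V = ΣQ_DR · Δt = 373.0 × 7200 = 2.69 × 10^6 m³.

V ≈ 2.69 × 10^6 m³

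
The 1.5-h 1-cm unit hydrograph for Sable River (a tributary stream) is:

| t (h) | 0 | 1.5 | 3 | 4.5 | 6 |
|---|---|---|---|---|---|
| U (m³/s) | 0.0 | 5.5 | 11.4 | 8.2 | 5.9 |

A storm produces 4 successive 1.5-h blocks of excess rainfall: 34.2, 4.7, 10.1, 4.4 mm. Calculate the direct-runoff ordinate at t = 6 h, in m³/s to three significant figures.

Q ≈ 38.0 m³/s

By discrete convolution, Q_j = Σ (P_i / 10 mm) · U_{j−i}.
At t = 6 h (j=4): Q = (34.2/10)·5.9 + (4.7/10)·8.2 + (10.1/10)·11.4 + (4.4/10)·5.5 = 38.0 m³/s.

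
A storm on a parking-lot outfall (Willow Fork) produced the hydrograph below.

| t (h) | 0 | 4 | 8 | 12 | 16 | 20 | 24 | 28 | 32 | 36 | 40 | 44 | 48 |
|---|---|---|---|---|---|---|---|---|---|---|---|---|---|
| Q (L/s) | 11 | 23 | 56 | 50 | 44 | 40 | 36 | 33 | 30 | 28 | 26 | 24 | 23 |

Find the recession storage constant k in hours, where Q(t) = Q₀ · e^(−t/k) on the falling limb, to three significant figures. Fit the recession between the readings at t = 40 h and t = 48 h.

k ≈ 65.3 h

On the falling limb, Q drops from 26 to 23 L/s between t = 40 h and t = 48 h (Δt = 8 h).
k = −Δt / ln(Q₂/Q₁) = −8 / ln(23/26) = 65.3 h.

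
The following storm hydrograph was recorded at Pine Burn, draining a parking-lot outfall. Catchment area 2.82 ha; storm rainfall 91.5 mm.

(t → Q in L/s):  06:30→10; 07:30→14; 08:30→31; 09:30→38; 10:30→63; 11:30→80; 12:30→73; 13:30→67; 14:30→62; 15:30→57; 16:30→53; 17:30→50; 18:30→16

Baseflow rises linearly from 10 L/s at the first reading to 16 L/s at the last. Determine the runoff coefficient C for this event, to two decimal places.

C ≈ 0.62

ΣQ_DR = 445.0 L/s; V = ΣQ_DR·Δt = 1.602 × 10^6 L.
Runoff depth d = V / A = 56.81 mm.
C = d / P = 56.81 / 91.5 = 0.62.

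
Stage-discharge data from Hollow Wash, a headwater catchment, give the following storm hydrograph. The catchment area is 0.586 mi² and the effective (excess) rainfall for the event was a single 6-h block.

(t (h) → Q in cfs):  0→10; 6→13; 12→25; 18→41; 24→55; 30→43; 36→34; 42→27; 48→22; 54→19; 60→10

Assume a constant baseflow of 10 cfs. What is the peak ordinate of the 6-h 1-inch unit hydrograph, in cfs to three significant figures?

U_p ≈ 15.0 cfs

Direct runoff: 0.0, 3.0, 15.0, 31.0, 45.0, 33.0, 24.0, 17.0, 12.0, 9.0, 0.0 cfs; ΣQ_DR = 189.0 cfs, peak = 45.0 cfs.
Runoff depth d = ΣQ_DR·Δt / A = 189.0 × 21600 / (0.586 mi²) = 2.999 in.
The 1-inch UH is the DRH scaled by (1 in)/d, so U_p = 45.0 × 1/2.999 = 15.0 cfs.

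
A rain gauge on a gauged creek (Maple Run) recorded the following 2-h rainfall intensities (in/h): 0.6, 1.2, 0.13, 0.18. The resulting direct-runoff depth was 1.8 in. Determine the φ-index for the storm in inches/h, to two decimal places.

Only the 2 blocks with intensity above φ contribute runoff: 0.6, 1.2 in/h.
Σ(I−φ)·Δt = d  ⇒  (0.6+1.2 − 2φ)·2 = 1.8
φ = (1.800 − 1.8/2) / 2 = 0.45 in/h.

φ ≈ 0.45 in/h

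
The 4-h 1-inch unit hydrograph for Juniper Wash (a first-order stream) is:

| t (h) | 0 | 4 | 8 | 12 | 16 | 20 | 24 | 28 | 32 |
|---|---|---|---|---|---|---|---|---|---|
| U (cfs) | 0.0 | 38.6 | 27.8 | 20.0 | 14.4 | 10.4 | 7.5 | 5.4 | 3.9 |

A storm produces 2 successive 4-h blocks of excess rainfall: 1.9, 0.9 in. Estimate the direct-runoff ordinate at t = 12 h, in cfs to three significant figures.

By discrete convolution, Q_j = Σ (P_i / 1 in) · U_{j−i}.
At t = 12 h (j=3): Q = (1.9/1)·20.0 + (0.9/1)·27.8 = 63.0 cfs.

Q ≈ 63.0 cfs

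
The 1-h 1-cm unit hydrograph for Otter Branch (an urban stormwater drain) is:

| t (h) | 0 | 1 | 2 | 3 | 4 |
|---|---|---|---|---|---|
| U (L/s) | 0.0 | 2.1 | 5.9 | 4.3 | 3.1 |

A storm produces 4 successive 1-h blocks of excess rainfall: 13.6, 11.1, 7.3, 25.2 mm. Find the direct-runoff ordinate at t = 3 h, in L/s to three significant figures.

Q ≈ 13.9 L/s

By discrete convolution, Q_j = Σ (P_i / 10 mm) · U_{j−i}.
At t = 3 h (j=3): Q = (13.6/10)·4.3 + (11.1/10)·5.9 + (7.3/10)·2.1 + (25.2/10)·0.0 = 13.9 L/s.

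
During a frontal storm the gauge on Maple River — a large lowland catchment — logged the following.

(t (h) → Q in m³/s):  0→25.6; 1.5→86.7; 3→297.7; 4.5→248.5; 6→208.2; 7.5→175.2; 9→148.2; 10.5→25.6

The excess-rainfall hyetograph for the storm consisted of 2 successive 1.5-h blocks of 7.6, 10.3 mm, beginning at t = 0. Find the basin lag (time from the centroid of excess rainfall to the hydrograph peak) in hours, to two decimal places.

t_L ≈ 1.39 h

Centroid of excess rainfall: t_c = Σ P_i·t̄_i / ΣP_i = 1.6131 h (block centres at 0.75, 2.25 h).
Hydrograph peak occurs at t = 3 h, so basin lag t_L = 3 − 1.6131 = 1.39 h.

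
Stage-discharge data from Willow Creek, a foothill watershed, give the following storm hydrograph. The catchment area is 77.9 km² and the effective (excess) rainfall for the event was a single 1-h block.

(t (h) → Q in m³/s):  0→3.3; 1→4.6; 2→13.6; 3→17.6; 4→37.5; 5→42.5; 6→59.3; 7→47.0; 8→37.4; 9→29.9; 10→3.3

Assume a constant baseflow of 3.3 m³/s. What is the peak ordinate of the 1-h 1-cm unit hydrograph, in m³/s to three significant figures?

Direct runoff: 0.0, 1.3, 10.3, 14.3, 34.2, 39.2, 56.0, 43.7, 34.1, 26.6, 0.0 m³/s; ΣQ_DR = 259.7 m³/s, peak = 56.0 m³/s.
Runoff depth d = ΣQ_DR·Δt / A = 259.7 × 3600 / (77.9 km²) = 12.00 mm.
The 1-cm UH is the DRH scaled by (10 mm)/d, so U_p = 56.0 × 10/12.00 = 46.7 m³/s.

U_p ≈ 46.7 m³/s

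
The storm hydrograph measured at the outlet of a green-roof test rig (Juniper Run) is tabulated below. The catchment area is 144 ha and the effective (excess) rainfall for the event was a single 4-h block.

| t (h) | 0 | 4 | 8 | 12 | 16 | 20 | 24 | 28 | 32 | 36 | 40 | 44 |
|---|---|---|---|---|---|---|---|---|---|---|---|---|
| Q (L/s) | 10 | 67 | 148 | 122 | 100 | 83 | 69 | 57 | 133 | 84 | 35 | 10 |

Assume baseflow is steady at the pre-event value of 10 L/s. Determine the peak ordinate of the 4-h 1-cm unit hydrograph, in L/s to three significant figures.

U_p ≈ 173 L/s

Direct runoff: 0.0, 57.0, 138.0, 112.0, 90.0, 73.0, 59.0, 47.0, 123.0, 74.0, 25.0, 0.0 L/s; ΣQ_DR = 798.0 L/s, peak = 138.0 L/s.
Runoff depth d = ΣQ_DR·Δt / A = 798.0 × 14400 / (144 ha) = 7.980 mm.
The 1-cm UH is the DRH scaled by (10 mm)/d, so U_p = 138.0 × 10/7.980 = 173 L/s.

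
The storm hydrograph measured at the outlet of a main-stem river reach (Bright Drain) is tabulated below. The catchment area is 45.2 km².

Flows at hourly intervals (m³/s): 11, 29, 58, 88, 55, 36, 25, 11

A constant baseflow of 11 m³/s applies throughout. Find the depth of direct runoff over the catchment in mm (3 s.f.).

Direct runoff: 0.0, 18.0, 47.0, 77.0, 44.0, 25.0, 14.0, 0.0 m³/s; ΣQ_DR = 225.0 m³/s.
V = ΣQ_DR · Δt = 225.0 × 3600 s = 8.100 × 10^5 m³.
Over A = 45.2 km², depth = V / A = 17.9 mm.

d ≈ 17.9 mm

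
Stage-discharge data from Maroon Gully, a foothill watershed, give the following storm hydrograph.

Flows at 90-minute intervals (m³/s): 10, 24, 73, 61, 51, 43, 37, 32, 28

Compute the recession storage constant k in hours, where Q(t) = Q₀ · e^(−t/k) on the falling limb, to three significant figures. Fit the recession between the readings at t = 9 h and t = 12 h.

On the falling limb, Q drops from 37 to 28 m³/s between t = 9 h and t = 12 h (Δt = 3 h).
k = −Δt / ln(Q₂/Q₁) = −3 / ln(28/37) = 10.8 h.

k ≈ 10.8 h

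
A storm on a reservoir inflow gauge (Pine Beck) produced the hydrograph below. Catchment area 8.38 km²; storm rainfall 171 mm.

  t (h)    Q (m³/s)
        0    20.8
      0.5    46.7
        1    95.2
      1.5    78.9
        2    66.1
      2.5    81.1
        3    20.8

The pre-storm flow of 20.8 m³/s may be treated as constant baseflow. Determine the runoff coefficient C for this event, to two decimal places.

C ≈ 0.33

ΣQ_DR = 264.0 m³/s; V = ΣQ_DR·Δt = 4.752 × 10^5 m³.
Runoff depth d = V / A = 56.71 mm.
C = d / P = 56.71 / 171 = 0.33.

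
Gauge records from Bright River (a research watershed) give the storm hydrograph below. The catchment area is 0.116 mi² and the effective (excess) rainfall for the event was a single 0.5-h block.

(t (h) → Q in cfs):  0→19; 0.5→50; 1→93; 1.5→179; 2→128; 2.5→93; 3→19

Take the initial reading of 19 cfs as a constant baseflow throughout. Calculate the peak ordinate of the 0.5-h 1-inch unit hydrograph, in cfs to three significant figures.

U_p ≈ 53.5 cfs

Direct runoff: 0.0, 31.0, 74.0, 160.0, 109.0, 74.0, 0.0 cfs; ΣQ_DR = 448.0 cfs, peak = 160.0 cfs.
Runoff depth d = ΣQ_DR·Δt / A = 448.0 × 1800 / (0.116 mi²) = 2.992 in.
The 1-inch UH is the DRH scaled by (1 in)/d, so U_p = 160.0 × 1/2.992 = 53.5 cfs.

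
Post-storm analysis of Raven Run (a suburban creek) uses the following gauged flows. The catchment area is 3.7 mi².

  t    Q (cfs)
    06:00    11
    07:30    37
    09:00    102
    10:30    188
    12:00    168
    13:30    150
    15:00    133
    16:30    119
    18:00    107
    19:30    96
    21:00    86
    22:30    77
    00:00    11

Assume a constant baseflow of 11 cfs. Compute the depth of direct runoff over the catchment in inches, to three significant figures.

d ≈ 0.717 in

Direct runoff: 0.0, 26.0, 91.0, 177.0, 157.0, 139.0, 122.0, 108.0, 96.0, 85.0, 75.0, 66.0, 0.0 cfs; ΣQ_DR = 1142 cfs.
V = ΣQ_DR · Δt = 1142 × 5400 s = 6.167 × 10^6 ft³.
Over A = 3.7 mi², depth = V / A = 0.717 in.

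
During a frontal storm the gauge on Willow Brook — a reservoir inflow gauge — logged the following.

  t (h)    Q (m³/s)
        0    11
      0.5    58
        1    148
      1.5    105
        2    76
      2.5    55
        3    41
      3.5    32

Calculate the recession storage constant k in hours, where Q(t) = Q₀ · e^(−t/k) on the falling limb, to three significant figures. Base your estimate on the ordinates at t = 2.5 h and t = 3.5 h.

On the falling limb, Q drops from 55 to 32 m³/s between t = 2.5 h and t = 3.5 h (Δt = 1 h).
k = −Δt / ln(Q₂/Q₁) = −1 / ln(32/55) = 1.85 h.

k ≈ 1.85 h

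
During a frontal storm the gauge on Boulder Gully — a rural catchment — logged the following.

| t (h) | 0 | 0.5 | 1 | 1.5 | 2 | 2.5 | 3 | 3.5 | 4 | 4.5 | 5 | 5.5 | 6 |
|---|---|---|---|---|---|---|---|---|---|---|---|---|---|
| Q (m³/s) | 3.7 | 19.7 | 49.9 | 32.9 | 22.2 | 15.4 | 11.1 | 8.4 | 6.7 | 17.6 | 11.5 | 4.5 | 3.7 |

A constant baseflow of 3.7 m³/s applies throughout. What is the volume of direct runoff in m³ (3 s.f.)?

V ≈ 2.87 × 10^5 m³

Direct-runoff ordinates (Q − Q_b): 0.0, 16.0, 46.2, 29.2, 18.5, 11.7, 7.4, 4.7, 3.0, 13.9, 7.8, 0.8, 0.0 m³/s.
ΣQ_DR = 159.2 m³/s.
With Δt = 0.5 h = 1800 s, V = ΣQ_DR · Δt = 159.2 × 1800 = 2.87 × 10^5 m³.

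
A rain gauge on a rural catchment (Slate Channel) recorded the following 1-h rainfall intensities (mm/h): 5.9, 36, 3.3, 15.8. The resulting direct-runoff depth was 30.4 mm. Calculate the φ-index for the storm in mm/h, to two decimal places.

φ ≈ 10.70 mm/h

Only the 2 blocks with intensity above φ contribute runoff: 36, 15.8 mm/h.
Σ(I−φ)·Δt = d  ⇒  (36+15.8 − 2φ)·1 = 30.4
φ = (51.80 − 30.4/1) / 2 = 10.70 mm/h.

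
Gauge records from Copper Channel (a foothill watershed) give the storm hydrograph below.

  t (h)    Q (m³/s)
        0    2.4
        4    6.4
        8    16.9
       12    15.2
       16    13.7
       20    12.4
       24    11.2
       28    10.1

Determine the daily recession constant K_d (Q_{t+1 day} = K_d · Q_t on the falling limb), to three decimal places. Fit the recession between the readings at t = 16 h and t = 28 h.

K_d ≈ 0.544

Between t = 16 h and t = 28 h the flow falls from 13.7 to 10.1 m³/s over 3×4 h = 12 h.
Per-interval ratio K = (10.1/13.7)^(1/3) = 0.9034; K_d = K^(24/4) = 0.544.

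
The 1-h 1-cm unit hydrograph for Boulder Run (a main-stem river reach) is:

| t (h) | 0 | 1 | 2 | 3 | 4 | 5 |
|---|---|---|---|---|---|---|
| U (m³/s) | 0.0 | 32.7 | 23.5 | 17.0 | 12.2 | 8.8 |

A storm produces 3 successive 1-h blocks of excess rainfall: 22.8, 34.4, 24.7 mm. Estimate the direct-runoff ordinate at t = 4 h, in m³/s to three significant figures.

Q ≈ 144 m³/s

By discrete convolution, Q_j = Σ (P_i / 10 mm) · U_{j−i}.
At t = 4 h (j=4): Q = (22.8/10)·12.2 + (34.4/10)·17.0 + (24.7/10)·23.5 = 144 m³/s.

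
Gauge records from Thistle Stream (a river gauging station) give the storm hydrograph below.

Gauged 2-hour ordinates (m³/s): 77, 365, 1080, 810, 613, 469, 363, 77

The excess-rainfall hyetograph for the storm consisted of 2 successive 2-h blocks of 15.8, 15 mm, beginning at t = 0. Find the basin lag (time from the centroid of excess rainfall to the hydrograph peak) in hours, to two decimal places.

t_L ≈ 2.03 h

Centroid of excess rainfall: t_c = Σ P_i·t̄_i / ΣP_i = 1.9740 h (block centres at 1, 3 h).
Hydrograph peak occurs at t = 4 h, so basin lag t_L = 4 − 1.9740 = 2.03 h.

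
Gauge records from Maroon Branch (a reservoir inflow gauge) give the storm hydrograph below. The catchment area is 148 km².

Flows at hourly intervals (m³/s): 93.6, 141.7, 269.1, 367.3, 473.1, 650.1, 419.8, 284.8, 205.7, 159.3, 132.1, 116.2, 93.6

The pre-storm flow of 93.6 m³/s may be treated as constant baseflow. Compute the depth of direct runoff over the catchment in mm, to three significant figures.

Direct runoff: 0.0, 48.1, 175.5, 273.7, 379.5, 556.5, 326.2, 191.2, 112.1, 65.7, 38.5, 22.6, 0.0 m³/s; ΣQ_DR = 2190 m³/s.
V = ΣQ_DR · Δt = 2190 × 3600 s = 7.883 × 10^6 m³.
Over A = 148 km², depth = V / A = 53.3 mm.

d ≈ 53.3 mm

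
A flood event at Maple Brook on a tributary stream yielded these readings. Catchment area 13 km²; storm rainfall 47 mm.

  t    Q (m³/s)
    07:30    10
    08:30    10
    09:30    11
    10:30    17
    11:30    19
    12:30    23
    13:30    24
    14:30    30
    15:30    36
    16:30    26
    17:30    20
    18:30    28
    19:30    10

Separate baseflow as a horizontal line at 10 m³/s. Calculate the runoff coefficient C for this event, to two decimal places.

ΣQ_DR = 134.0 m³/s; V = ΣQ_DR·Δt = 4.824 × 10^5 m³.
Runoff depth d = V / A = 37.11 mm.
C = d / P = 37.11 / 47 = 0.79.

C ≈ 0.79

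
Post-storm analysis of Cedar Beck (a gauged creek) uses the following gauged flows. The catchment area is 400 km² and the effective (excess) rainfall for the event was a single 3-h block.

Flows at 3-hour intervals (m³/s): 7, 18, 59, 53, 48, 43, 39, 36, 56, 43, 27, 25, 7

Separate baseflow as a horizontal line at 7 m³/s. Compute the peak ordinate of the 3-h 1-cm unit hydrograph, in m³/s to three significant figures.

U_p ≈ 52.1 m³/s

Direct runoff: 0.0, 11.0, 52.0, 46.0, 41.0, 36.0, 32.0, 29.0, 49.0, 36.0, 20.0, 18.0, 0.0 m³/s; ΣQ_DR = 370.0 m³/s, peak = 52.0 m³/s.
Runoff depth d = ΣQ_DR·Δt / A = 370.0 × 10800 / (400 km²) = 9.990 mm.
The 1-cm UH is the DRH scaled by (10 mm)/d, so U_p = 52.0 × 10/9.990 = 52.1 m³/s.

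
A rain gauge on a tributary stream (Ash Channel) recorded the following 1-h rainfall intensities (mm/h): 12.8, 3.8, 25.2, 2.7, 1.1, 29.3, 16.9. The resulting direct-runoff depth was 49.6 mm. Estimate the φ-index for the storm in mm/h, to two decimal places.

Only the 4 blocks with intensity above φ contribute runoff: 12.8, 25.2, 29.3, 16.9 mm/h.
Σ(I−φ)·Δt = d  ⇒  (12.8+25.2+29.3+16.9 − 4φ)·1 = 49.6
φ = (84.20 − 49.6/1) / 4 = 8.65 mm/h.

φ ≈ 8.65 mm/h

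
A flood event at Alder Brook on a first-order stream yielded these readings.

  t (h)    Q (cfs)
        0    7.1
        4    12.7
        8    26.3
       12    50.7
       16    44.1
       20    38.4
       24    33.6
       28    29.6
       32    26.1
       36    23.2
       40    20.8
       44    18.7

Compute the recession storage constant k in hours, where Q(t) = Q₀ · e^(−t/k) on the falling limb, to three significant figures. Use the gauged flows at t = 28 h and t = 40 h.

k ≈ 34.0 h

On the falling limb, Q drops from 29.6 to 20.8 cfs between t = 28 h and t = 40 h (Δt = 12 h).
k = −Δt / ln(Q₂/Q₁) = −12 / ln(20.8/29.6) = 34.0 h.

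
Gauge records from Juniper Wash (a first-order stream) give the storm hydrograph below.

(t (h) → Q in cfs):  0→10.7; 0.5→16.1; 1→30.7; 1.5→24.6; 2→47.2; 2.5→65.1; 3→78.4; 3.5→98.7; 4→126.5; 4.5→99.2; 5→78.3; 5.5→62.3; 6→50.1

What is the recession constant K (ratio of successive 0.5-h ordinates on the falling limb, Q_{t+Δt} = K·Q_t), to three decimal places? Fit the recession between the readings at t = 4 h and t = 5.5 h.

Using the recession-limb readings at t = 4 h and t = 5.5 h: Q falls from 126.5 to 62.3 cfs over 3 intervals.
K = (Q₂/Q₁)^(1/3) = (62.3/126.5)^(1/3) = 0.790.

K ≈ 0.790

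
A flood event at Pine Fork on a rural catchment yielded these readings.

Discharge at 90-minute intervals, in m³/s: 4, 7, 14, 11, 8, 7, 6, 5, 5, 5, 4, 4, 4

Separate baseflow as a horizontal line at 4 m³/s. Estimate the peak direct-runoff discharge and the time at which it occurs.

Q_p = 10.0 m³/s at t = 3 h

Subtracting baseflow gives direct-runoff ordinates: 0.0, 3.0, 10.0, 7.0, 4.0, 3.0, 2.0, 1.0, 1.0, 1.0, 0.0, 0.0, 0.0 m³/s.
The maximum is 10.0 m³/s, occurring at the reading for t = 3 h.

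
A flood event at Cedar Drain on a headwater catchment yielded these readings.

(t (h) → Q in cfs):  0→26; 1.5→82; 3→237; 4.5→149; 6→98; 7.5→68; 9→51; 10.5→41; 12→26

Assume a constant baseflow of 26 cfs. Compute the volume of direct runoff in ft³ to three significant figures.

V ≈ 2.94 × 10^6 ft³

Direct-runoff ordinates (Q − Q_b): 0.0, 56.0, 211.0, 123.0, 72.0, 42.0, 25.0, 15.0, 0.0 cfs.
ΣQ_DR = 544.0 cfs.
With Δt = 1.5 h = 5400 s, V = ΣQ_DR · Δt = 544.0 × 5400 = 2.94 × 10^6 ft³.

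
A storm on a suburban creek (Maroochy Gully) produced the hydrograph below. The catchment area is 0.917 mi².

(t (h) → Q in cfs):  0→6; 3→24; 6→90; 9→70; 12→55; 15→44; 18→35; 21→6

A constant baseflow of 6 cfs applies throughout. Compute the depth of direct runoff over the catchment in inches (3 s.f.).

Direct runoff: 0.0, 18.0, 84.0, 64.0, 49.0, 38.0, 29.0, 0.0 cfs; ΣQ_DR = 282.0 cfs.
V = ΣQ_DR · Δt = 282.0 × 10800 s = 3.046 × 10^6 ft³.
Over A = 0.917 mi², depth = V / A = 1.43 in.

d ≈ 1.43 in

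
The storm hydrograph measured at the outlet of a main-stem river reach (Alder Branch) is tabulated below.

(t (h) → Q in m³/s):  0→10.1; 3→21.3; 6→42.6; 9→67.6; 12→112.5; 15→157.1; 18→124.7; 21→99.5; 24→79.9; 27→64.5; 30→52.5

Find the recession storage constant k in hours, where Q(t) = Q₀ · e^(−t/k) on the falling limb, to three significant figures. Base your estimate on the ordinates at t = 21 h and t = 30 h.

k ≈ 14.1 h

On the falling limb, Q drops from 99.5 to 52.5 m³/s between t = 21 h and t = 30 h (Δt = 9 h).
k = −Δt / ln(Q₂/Q₁) = −9 / ln(52.5/99.5) = 14.1 h.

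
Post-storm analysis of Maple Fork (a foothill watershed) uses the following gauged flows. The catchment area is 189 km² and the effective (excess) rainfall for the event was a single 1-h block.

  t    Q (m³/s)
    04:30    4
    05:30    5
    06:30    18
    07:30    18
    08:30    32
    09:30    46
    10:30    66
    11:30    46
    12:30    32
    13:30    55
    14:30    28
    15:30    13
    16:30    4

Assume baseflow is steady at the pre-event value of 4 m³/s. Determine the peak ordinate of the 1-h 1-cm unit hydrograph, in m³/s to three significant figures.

Direct runoff: 0.0, 1.0, 14.0, 14.0, 28.0, 42.0, 62.0, 42.0, 28.0, 51.0, 24.0, 9.0, 0.0 m³/s; ΣQ_DR = 315.0 m³/s, peak = 62.0 m³/s.
Runoff depth d = ΣQ_DR·Δt / A = 315.0 × 3600 / (189 km²) = 6.000 mm.
The 1-cm UH is the DRH scaled by (10 mm)/d, so U_p = 62.0 × 10/6.000 = 103 m³/s.

U_p ≈ 103 m³/s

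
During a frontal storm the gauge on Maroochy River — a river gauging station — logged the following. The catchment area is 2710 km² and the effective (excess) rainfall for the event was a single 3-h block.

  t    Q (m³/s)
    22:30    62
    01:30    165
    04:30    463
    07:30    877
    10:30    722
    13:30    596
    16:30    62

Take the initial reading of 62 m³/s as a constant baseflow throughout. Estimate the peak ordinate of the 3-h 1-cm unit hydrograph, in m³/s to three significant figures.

U_p ≈ 814 m³/s

Direct runoff: 0.0, 103.0, 401.0, 815.0, 660.0, 534.0, 0.0 m³/s; ΣQ_DR = 2513 m³/s, peak = 815.0 m³/s.
Runoff depth d = ΣQ_DR·Δt / A = 2513 × 10800 / (2710 km²) = 10.01 mm.
The 1-cm UH is the DRH scaled by (10 mm)/d, so U_p = 815.0 × 10/10.01 = 814 m³/s.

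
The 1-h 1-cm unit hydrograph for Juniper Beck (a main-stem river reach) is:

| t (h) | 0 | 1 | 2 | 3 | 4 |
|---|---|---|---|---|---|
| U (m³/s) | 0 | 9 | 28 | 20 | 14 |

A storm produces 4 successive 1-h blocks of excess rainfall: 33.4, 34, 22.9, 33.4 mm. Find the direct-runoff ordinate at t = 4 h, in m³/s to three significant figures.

Q ≈ 209 m³/s

By discrete convolution, Q_j = Σ (P_i / 10 mm) · U_{j−i}.
At t = 4 h (j=4): Q = (33.4/10)·14 + (34/10)·20 + (22.9/10)·28 + (33.4/10)·9 = 209 m³/s.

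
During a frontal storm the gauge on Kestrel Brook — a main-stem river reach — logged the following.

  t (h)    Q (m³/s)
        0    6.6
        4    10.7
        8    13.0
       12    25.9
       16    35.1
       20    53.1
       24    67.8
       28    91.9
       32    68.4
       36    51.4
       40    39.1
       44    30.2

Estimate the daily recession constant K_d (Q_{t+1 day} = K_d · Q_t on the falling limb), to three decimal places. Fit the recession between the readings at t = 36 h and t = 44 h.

K_d ≈ 0.203

Between t = 36 h and t = 44 h the flow falls from 51.4 to 30.2 m³/s over 2×4 h = 8 h.
Per-interval ratio K = (30.2/51.4)^(1/2) = 0.7665; K_d = K^(24/4) = 0.203.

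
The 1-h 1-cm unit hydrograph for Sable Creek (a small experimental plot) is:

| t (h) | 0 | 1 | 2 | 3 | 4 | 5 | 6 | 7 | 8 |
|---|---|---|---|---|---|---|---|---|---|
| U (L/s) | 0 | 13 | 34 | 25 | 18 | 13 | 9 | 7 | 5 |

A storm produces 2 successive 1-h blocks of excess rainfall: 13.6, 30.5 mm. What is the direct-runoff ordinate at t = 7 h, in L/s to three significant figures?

Q ≈ 37.0 L/s

By discrete convolution, Q_j = Σ (P_i / 10 mm) · U_{j−i}.
At t = 7 h (j=7): Q = (13.6/10)·7 + (30.5/10)·9 = 37.0 L/s.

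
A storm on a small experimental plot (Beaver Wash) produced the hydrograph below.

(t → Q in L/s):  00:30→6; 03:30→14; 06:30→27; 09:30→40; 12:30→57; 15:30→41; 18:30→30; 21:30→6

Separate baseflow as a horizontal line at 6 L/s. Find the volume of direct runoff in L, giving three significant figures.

Direct-runoff ordinates (Q − Q_b): 0.0, 8.0, 21.0, 34.0, 51.0, 35.0, 24.0, 0.0 L/s.
ΣQ_DR = 173.0 L/s.
With Δt = 3 h = 10800 s, V = ΣQ_DR · Δt = 173.0 × 10800 = 1.87 × 10^6 L.

V ≈ 1.87 × 10^6 L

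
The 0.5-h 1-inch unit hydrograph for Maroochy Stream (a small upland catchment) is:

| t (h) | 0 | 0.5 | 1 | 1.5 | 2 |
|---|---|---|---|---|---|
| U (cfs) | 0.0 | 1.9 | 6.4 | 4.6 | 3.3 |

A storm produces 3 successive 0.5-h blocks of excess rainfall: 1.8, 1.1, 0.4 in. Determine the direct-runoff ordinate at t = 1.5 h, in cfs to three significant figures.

By discrete convolution, Q_j = Σ (P_i / 1 in) · U_{j−i}.
At t = 1.5 h (j=3): Q = (1.8/1)·4.6 + (1.1/1)·6.4 + (0.4/1)·1.9 = 16.1 cfs.

Q ≈ 16.1 cfs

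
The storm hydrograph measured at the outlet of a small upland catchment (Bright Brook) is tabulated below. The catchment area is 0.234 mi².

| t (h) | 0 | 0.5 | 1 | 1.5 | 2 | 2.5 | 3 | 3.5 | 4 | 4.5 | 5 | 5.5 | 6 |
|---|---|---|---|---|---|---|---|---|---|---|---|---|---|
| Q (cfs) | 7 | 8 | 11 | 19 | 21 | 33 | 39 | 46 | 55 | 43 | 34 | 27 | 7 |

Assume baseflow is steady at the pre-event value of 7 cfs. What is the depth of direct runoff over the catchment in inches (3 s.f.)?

d ≈ 0.858 in

Direct runoff: 0.0, 1.0, 4.0, 12.0, 14.0, 26.0, 32.0, 39.0, 48.0, 36.0, 27.0, 20.0, 0.0 cfs; ΣQ_DR = 259.0 cfs.
V = ΣQ_DR · Δt = 259.0 × 1800 s = 4.662 × 10^5 ft³.
Over A = 0.234 mi², depth = V / A = 0.858 in.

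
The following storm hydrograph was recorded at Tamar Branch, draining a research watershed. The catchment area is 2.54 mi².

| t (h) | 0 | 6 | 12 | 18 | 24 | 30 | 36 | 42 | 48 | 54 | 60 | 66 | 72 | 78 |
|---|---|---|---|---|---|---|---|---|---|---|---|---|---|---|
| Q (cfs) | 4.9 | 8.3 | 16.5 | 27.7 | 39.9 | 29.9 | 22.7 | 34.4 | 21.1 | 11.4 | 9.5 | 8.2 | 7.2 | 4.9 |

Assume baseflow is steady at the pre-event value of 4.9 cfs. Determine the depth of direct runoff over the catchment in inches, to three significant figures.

Direct runoff: 0.0, 3.4, 11.6, 22.8, 35.0, 25.0, 17.8, 29.5, 16.2, 6.5, 4.6, 3.3, 2.3, 0.0 cfs; ΣQ_DR = 178.0 cfs.
V = ΣQ_DR · Δt = 178.0 × 21600 s = 3.845 × 10^6 ft³.
Over A = 2.54 mi², depth = V / A = 0.652 in.

d ≈ 0.652 in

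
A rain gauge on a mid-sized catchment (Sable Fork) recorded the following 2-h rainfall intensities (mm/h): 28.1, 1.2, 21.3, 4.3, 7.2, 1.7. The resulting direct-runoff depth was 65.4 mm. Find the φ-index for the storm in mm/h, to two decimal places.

φ ≈ 8.35 mm/h

Only the 2 blocks with intensity above φ contribute runoff: 28.1, 21.3 mm/h.
Σ(I−φ)·Δt = d  ⇒  (28.1+21.3 − 2φ)·2 = 65.4
φ = (49.40 − 65.4/2) / 2 = 8.35 mm/h.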